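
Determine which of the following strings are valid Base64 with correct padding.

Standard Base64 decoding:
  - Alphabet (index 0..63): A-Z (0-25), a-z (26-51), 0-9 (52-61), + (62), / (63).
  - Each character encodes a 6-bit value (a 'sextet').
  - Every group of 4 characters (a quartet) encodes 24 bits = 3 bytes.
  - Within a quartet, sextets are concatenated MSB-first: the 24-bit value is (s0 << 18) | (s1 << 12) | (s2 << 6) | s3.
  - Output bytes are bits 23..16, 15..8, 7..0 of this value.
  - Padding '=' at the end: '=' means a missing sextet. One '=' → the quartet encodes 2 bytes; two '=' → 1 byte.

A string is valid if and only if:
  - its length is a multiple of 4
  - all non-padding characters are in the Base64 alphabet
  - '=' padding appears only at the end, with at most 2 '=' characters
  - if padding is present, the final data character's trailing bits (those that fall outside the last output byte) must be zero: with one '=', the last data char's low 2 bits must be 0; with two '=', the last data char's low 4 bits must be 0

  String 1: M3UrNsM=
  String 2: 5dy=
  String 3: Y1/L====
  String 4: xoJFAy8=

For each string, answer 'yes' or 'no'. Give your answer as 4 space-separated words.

Answer: yes no no yes

Derivation:
String 1: 'M3UrNsM=' → valid
String 2: '5dy=' → invalid (bad trailing bits)
String 3: 'Y1/L====' → invalid (4 pad chars (max 2))
String 4: 'xoJFAy8=' → valid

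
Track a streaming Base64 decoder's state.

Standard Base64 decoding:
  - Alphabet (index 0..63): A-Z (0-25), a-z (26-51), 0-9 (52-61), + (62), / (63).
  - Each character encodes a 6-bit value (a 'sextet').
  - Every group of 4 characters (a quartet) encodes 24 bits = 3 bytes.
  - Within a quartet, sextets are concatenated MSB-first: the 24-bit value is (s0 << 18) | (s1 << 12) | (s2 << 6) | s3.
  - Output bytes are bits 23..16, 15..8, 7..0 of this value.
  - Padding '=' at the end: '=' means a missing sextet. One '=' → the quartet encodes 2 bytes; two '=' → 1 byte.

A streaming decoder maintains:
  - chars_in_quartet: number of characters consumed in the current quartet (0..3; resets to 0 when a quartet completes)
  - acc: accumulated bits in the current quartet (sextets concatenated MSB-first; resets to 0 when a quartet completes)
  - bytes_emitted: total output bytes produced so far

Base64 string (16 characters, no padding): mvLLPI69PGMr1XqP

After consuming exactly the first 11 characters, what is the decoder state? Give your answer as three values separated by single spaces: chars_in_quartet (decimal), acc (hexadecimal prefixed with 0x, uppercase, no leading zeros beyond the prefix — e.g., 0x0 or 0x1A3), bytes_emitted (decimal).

Answer: 3 0xF18C 6

Derivation:
After char 0 ('m'=38): chars_in_quartet=1 acc=0x26 bytes_emitted=0
After char 1 ('v'=47): chars_in_quartet=2 acc=0x9AF bytes_emitted=0
After char 2 ('L'=11): chars_in_quartet=3 acc=0x26BCB bytes_emitted=0
After char 3 ('L'=11): chars_in_quartet=4 acc=0x9AF2CB -> emit 9A F2 CB, reset; bytes_emitted=3
After char 4 ('P'=15): chars_in_quartet=1 acc=0xF bytes_emitted=3
After char 5 ('I'=8): chars_in_quartet=2 acc=0x3C8 bytes_emitted=3
After char 6 ('6'=58): chars_in_quartet=3 acc=0xF23A bytes_emitted=3
After char 7 ('9'=61): chars_in_quartet=4 acc=0x3C8EBD -> emit 3C 8E BD, reset; bytes_emitted=6
After char 8 ('P'=15): chars_in_quartet=1 acc=0xF bytes_emitted=6
After char 9 ('G'=6): chars_in_quartet=2 acc=0x3C6 bytes_emitted=6
After char 10 ('M'=12): chars_in_quartet=3 acc=0xF18C bytes_emitted=6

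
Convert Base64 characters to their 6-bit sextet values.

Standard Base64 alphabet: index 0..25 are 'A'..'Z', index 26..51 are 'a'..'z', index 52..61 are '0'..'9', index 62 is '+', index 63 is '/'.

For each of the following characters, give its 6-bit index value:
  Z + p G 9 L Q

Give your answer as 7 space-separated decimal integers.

Answer: 25 62 41 6 61 11 16

Derivation:
'Z': A..Z range, ord('Z') − ord('A') = 25
'+': index 62
'p': a..z range, 26 + ord('p') − ord('a') = 41
'G': A..Z range, ord('G') − ord('A') = 6
'9': 0..9 range, 52 + ord('9') − ord('0') = 61
'L': A..Z range, ord('L') − ord('A') = 11
'Q': A..Z range, ord('Q') − ord('A') = 16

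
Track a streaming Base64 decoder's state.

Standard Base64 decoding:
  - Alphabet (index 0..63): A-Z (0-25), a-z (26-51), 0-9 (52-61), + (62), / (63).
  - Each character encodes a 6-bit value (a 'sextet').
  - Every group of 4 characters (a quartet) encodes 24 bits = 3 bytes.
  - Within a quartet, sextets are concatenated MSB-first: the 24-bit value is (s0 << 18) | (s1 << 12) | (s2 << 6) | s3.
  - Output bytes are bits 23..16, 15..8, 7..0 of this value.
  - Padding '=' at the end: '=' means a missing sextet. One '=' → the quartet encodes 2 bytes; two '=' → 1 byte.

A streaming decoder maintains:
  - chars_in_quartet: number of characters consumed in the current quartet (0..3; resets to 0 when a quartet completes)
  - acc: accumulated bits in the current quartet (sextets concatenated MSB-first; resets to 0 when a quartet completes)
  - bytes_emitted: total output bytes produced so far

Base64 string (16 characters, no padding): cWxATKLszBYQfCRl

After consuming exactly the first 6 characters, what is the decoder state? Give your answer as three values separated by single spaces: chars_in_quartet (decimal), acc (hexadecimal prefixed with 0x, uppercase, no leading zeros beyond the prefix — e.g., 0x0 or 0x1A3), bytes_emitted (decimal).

After char 0 ('c'=28): chars_in_quartet=1 acc=0x1C bytes_emitted=0
After char 1 ('W'=22): chars_in_quartet=2 acc=0x716 bytes_emitted=0
After char 2 ('x'=49): chars_in_quartet=3 acc=0x1C5B1 bytes_emitted=0
After char 3 ('A'=0): chars_in_quartet=4 acc=0x716C40 -> emit 71 6C 40, reset; bytes_emitted=3
After char 4 ('T'=19): chars_in_quartet=1 acc=0x13 bytes_emitted=3
After char 5 ('K'=10): chars_in_quartet=2 acc=0x4CA bytes_emitted=3

Answer: 2 0x4CA 3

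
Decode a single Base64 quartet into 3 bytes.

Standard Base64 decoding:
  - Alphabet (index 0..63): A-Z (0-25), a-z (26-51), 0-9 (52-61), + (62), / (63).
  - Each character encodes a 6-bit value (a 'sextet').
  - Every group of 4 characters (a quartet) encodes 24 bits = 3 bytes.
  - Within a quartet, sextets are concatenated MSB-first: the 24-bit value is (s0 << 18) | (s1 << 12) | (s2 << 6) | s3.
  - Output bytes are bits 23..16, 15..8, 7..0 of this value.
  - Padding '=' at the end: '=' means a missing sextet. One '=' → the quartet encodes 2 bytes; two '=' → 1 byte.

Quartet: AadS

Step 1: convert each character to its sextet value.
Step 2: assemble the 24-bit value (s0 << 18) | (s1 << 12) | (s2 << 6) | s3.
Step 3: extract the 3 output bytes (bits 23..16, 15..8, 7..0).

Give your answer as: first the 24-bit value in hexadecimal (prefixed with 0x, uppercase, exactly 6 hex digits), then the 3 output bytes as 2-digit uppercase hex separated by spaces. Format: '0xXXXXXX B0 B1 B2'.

Answer: 0x01A752 01 A7 52

Derivation:
Sextets: A=0, a=26, d=29, S=18
24-bit: (0<<18) | (26<<12) | (29<<6) | 18
      = 0x000000 | 0x01A000 | 0x000740 | 0x000012
      = 0x01A752
Bytes: (v>>16)&0xFF=01, (v>>8)&0xFF=A7, v&0xFF=52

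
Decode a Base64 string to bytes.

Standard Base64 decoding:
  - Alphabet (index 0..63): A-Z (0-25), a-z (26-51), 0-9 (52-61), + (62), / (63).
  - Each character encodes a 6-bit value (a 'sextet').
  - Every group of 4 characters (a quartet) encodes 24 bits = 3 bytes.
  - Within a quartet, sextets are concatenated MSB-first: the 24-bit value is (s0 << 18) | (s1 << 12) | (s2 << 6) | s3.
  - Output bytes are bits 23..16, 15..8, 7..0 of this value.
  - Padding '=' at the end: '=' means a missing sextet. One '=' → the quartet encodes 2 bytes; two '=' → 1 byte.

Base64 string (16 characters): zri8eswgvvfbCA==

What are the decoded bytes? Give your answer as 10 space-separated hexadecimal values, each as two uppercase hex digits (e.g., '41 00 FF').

After char 0 ('z'=51): chars_in_quartet=1 acc=0x33 bytes_emitted=0
After char 1 ('r'=43): chars_in_quartet=2 acc=0xCEB bytes_emitted=0
After char 2 ('i'=34): chars_in_quartet=3 acc=0x33AE2 bytes_emitted=0
After char 3 ('8'=60): chars_in_quartet=4 acc=0xCEB8BC -> emit CE B8 BC, reset; bytes_emitted=3
After char 4 ('e'=30): chars_in_quartet=1 acc=0x1E bytes_emitted=3
After char 5 ('s'=44): chars_in_quartet=2 acc=0x7AC bytes_emitted=3
After char 6 ('w'=48): chars_in_quartet=3 acc=0x1EB30 bytes_emitted=3
After char 7 ('g'=32): chars_in_quartet=4 acc=0x7ACC20 -> emit 7A CC 20, reset; bytes_emitted=6
After char 8 ('v'=47): chars_in_quartet=1 acc=0x2F bytes_emitted=6
After char 9 ('v'=47): chars_in_quartet=2 acc=0xBEF bytes_emitted=6
After char 10 ('f'=31): chars_in_quartet=3 acc=0x2FBDF bytes_emitted=6
After char 11 ('b'=27): chars_in_quartet=4 acc=0xBEF7DB -> emit BE F7 DB, reset; bytes_emitted=9
After char 12 ('C'=2): chars_in_quartet=1 acc=0x2 bytes_emitted=9
After char 13 ('A'=0): chars_in_quartet=2 acc=0x80 bytes_emitted=9
Padding '==': partial quartet acc=0x80 -> emit 08; bytes_emitted=10

Answer: CE B8 BC 7A CC 20 BE F7 DB 08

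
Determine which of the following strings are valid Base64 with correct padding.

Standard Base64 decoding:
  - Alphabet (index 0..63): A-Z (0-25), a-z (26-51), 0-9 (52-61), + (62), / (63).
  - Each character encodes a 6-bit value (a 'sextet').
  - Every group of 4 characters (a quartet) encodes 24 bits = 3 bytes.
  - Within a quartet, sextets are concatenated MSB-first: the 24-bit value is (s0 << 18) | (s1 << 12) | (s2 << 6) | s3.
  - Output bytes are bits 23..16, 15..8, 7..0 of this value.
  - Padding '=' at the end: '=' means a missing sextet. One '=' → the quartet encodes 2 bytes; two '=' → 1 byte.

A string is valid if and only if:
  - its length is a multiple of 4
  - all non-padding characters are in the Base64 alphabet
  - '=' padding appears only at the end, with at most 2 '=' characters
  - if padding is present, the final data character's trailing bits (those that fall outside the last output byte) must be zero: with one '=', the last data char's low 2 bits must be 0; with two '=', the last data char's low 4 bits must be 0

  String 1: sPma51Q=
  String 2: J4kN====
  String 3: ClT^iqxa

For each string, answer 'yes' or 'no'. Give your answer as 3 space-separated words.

String 1: 'sPma51Q=' → valid
String 2: 'J4kN====' → invalid (4 pad chars (max 2))
String 3: 'ClT^iqxa' → invalid (bad char(s): ['^'])

Answer: yes no no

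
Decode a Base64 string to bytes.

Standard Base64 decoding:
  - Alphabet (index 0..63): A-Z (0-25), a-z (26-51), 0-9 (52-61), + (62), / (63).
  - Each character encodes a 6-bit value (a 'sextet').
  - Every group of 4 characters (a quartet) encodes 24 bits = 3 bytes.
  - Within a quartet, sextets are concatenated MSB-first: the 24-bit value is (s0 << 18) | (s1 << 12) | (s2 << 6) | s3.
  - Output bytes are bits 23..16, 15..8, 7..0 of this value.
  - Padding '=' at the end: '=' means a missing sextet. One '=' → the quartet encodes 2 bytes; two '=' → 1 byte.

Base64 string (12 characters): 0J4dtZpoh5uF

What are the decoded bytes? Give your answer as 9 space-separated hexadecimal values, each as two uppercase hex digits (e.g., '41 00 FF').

After char 0 ('0'=52): chars_in_quartet=1 acc=0x34 bytes_emitted=0
After char 1 ('J'=9): chars_in_quartet=2 acc=0xD09 bytes_emitted=0
After char 2 ('4'=56): chars_in_quartet=3 acc=0x34278 bytes_emitted=0
After char 3 ('d'=29): chars_in_quartet=4 acc=0xD09E1D -> emit D0 9E 1D, reset; bytes_emitted=3
After char 4 ('t'=45): chars_in_quartet=1 acc=0x2D bytes_emitted=3
After char 5 ('Z'=25): chars_in_quartet=2 acc=0xB59 bytes_emitted=3
After char 6 ('p'=41): chars_in_quartet=3 acc=0x2D669 bytes_emitted=3
After char 7 ('o'=40): chars_in_quartet=4 acc=0xB59A68 -> emit B5 9A 68, reset; bytes_emitted=6
After char 8 ('h'=33): chars_in_quartet=1 acc=0x21 bytes_emitted=6
After char 9 ('5'=57): chars_in_quartet=2 acc=0x879 bytes_emitted=6
After char 10 ('u'=46): chars_in_quartet=3 acc=0x21E6E bytes_emitted=6
After char 11 ('F'=5): chars_in_quartet=4 acc=0x879B85 -> emit 87 9B 85, reset; bytes_emitted=9

Answer: D0 9E 1D B5 9A 68 87 9B 85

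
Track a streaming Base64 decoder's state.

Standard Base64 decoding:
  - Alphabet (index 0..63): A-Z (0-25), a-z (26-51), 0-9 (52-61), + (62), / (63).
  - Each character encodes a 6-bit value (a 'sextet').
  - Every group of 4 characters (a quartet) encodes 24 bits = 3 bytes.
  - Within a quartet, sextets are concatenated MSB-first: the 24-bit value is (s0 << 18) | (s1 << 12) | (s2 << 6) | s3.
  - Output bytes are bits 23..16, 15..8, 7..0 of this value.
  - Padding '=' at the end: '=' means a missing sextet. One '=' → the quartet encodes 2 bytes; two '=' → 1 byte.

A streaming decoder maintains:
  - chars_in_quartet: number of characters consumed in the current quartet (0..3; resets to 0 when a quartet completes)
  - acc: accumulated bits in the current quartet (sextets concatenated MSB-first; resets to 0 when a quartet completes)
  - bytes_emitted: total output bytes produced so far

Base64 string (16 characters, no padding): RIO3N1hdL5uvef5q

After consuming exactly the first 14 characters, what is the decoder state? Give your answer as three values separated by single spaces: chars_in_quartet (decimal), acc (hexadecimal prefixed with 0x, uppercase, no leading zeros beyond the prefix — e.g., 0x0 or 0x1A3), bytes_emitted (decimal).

After char 0 ('R'=17): chars_in_quartet=1 acc=0x11 bytes_emitted=0
After char 1 ('I'=8): chars_in_quartet=2 acc=0x448 bytes_emitted=0
After char 2 ('O'=14): chars_in_quartet=3 acc=0x1120E bytes_emitted=0
After char 3 ('3'=55): chars_in_quartet=4 acc=0x4483B7 -> emit 44 83 B7, reset; bytes_emitted=3
After char 4 ('N'=13): chars_in_quartet=1 acc=0xD bytes_emitted=3
After char 5 ('1'=53): chars_in_quartet=2 acc=0x375 bytes_emitted=3
After char 6 ('h'=33): chars_in_quartet=3 acc=0xDD61 bytes_emitted=3
After char 7 ('d'=29): chars_in_quartet=4 acc=0x37585D -> emit 37 58 5D, reset; bytes_emitted=6
After char 8 ('L'=11): chars_in_quartet=1 acc=0xB bytes_emitted=6
After char 9 ('5'=57): chars_in_quartet=2 acc=0x2F9 bytes_emitted=6
After char 10 ('u'=46): chars_in_quartet=3 acc=0xBE6E bytes_emitted=6
After char 11 ('v'=47): chars_in_quartet=4 acc=0x2F9BAF -> emit 2F 9B AF, reset; bytes_emitted=9
After char 12 ('e'=30): chars_in_quartet=1 acc=0x1E bytes_emitted=9
After char 13 ('f'=31): chars_in_quartet=2 acc=0x79F bytes_emitted=9

Answer: 2 0x79F 9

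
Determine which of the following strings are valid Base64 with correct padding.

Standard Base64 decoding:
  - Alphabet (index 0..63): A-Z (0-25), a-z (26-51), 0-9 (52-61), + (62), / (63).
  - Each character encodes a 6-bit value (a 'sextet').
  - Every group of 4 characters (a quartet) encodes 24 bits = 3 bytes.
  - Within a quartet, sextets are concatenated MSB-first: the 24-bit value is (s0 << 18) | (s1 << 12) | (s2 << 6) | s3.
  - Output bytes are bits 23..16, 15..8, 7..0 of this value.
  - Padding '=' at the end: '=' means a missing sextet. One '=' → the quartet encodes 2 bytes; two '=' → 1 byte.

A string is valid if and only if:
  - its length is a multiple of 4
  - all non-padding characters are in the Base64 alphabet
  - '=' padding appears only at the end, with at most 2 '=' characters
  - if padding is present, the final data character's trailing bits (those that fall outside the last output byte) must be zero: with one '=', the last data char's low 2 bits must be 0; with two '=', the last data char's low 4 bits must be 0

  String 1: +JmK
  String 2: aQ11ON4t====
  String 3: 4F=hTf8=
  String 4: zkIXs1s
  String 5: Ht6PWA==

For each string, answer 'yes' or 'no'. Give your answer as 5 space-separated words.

String 1: '+JmK' → valid
String 2: 'aQ11ON4t====' → invalid (4 pad chars (max 2))
String 3: '4F=hTf8=' → invalid (bad char(s): ['=']; '=' in middle)
String 4: 'zkIXs1s' → invalid (len=7 not mult of 4)
String 5: 'Ht6PWA==' → valid

Answer: yes no no no yes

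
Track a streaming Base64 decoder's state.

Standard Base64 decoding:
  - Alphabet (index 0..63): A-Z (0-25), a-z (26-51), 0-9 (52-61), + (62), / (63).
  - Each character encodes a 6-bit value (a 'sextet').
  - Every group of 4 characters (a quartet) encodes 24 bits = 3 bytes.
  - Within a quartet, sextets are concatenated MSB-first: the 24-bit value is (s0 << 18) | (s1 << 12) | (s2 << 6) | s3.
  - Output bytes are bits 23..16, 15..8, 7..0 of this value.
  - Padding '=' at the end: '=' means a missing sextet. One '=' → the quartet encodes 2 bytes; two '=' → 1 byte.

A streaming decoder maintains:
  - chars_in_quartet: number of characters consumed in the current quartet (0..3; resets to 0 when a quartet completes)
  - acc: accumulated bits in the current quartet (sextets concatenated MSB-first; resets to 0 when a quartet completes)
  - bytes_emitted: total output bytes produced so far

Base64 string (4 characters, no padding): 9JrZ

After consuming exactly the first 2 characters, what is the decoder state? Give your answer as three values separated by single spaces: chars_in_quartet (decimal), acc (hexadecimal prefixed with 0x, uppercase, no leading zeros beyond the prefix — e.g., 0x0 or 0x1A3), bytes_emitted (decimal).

After char 0 ('9'=61): chars_in_quartet=1 acc=0x3D bytes_emitted=0
After char 1 ('J'=9): chars_in_quartet=2 acc=0xF49 bytes_emitted=0

Answer: 2 0xF49 0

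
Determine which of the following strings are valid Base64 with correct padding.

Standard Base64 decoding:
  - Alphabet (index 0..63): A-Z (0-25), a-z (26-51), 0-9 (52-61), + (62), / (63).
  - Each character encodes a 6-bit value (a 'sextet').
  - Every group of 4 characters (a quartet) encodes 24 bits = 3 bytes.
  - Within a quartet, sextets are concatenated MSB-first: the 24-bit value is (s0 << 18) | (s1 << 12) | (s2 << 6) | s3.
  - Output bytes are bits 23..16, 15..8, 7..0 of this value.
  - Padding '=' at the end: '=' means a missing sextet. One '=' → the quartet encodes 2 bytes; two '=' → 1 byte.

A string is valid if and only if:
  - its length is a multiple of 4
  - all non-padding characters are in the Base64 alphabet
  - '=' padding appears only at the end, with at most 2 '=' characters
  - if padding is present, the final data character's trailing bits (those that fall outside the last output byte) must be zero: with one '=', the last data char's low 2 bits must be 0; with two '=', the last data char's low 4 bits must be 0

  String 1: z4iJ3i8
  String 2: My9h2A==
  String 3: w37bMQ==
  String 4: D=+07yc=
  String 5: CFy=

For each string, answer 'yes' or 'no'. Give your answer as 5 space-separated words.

Answer: no yes yes no no

Derivation:
String 1: 'z4iJ3i8' → invalid (len=7 not mult of 4)
String 2: 'My9h2A==' → valid
String 3: 'w37bMQ==' → valid
String 4: 'D=+07yc=' → invalid (bad char(s): ['=']; '=' in middle)
String 5: 'CFy=' → invalid (bad trailing bits)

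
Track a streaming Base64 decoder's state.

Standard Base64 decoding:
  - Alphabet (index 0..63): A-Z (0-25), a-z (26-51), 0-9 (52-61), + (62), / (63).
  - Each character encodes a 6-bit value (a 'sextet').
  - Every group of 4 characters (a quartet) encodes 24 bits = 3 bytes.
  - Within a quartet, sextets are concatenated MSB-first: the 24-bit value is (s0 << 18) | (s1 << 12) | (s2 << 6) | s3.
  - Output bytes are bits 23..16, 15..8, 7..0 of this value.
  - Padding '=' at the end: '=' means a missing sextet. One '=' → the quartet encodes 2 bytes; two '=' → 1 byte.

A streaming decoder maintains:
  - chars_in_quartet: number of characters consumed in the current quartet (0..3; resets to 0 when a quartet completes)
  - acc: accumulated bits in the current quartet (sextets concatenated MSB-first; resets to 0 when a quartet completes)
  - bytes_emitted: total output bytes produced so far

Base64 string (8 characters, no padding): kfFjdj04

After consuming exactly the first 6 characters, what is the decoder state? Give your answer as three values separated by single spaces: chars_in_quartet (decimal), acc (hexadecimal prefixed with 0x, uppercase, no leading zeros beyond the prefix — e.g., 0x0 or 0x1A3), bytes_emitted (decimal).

Answer: 2 0x763 3

Derivation:
After char 0 ('k'=36): chars_in_quartet=1 acc=0x24 bytes_emitted=0
After char 1 ('f'=31): chars_in_quartet=2 acc=0x91F bytes_emitted=0
After char 2 ('F'=5): chars_in_quartet=3 acc=0x247C5 bytes_emitted=0
After char 3 ('j'=35): chars_in_quartet=4 acc=0x91F163 -> emit 91 F1 63, reset; bytes_emitted=3
After char 4 ('d'=29): chars_in_quartet=1 acc=0x1D bytes_emitted=3
After char 5 ('j'=35): chars_in_quartet=2 acc=0x763 bytes_emitted=3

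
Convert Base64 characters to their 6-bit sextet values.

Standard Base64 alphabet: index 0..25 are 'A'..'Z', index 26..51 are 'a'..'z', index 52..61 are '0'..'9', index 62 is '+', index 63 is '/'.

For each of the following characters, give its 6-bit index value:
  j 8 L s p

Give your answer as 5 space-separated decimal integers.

'j': a..z range, 26 + ord('j') − ord('a') = 35
'8': 0..9 range, 52 + ord('8') − ord('0') = 60
'L': A..Z range, ord('L') − ord('A') = 11
's': a..z range, 26 + ord('s') − ord('a') = 44
'p': a..z range, 26 + ord('p') − ord('a') = 41

Answer: 35 60 11 44 41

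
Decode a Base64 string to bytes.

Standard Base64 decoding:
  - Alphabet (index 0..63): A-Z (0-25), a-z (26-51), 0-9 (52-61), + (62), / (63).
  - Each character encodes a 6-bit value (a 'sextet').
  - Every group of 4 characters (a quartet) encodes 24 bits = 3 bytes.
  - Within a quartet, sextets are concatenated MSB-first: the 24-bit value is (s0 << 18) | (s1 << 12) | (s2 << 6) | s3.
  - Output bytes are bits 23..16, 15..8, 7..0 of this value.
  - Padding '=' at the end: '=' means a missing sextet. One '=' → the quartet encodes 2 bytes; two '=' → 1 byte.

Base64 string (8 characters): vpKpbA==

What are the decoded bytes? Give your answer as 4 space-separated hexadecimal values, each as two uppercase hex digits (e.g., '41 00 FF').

Answer: BE 92 A9 6C

Derivation:
After char 0 ('v'=47): chars_in_quartet=1 acc=0x2F bytes_emitted=0
After char 1 ('p'=41): chars_in_quartet=2 acc=0xBE9 bytes_emitted=0
After char 2 ('K'=10): chars_in_quartet=3 acc=0x2FA4A bytes_emitted=0
After char 3 ('p'=41): chars_in_quartet=4 acc=0xBE92A9 -> emit BE 92 A9, reset; bytes_emitted=3
After char 4 ('b'=27): chars_in_quartet=1 acc=0x1B bytes_emitted=3
After char 5 ('A'=0): chars_in_quartet=2 acc=0x6C0 bytes_emitted=3
Padding '==': partial quartet acc=0x6C0 -> emit 6C; bytes_emitted=4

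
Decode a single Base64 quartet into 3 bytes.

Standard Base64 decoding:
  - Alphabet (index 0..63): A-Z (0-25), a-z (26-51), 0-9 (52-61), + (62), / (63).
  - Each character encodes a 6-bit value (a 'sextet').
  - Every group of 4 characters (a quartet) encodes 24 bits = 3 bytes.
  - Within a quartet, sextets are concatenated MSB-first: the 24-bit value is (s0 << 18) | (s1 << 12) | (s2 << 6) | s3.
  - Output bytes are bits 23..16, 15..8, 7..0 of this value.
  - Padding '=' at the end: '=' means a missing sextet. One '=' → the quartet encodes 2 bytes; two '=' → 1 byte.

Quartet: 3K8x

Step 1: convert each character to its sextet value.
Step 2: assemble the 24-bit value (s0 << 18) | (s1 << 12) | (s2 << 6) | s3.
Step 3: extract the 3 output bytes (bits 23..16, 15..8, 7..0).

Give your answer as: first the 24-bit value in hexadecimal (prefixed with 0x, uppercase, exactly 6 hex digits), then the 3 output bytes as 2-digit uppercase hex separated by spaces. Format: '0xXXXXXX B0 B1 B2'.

Sextets: 3=55, K=10, 8=60, x=49
24-bit: (55<<18) | (10<<12) | (60<<6) | 49
      = 0xDC0000 | 0x00A000 | 0x000F00 | 0x000031
      = 0xDCAF31
Bytes: (v>>16)&0xFF=DC, (v>>8)&0xFF=AF, v&0xFF=31

Answer: 0xDCAF31 DC AF 31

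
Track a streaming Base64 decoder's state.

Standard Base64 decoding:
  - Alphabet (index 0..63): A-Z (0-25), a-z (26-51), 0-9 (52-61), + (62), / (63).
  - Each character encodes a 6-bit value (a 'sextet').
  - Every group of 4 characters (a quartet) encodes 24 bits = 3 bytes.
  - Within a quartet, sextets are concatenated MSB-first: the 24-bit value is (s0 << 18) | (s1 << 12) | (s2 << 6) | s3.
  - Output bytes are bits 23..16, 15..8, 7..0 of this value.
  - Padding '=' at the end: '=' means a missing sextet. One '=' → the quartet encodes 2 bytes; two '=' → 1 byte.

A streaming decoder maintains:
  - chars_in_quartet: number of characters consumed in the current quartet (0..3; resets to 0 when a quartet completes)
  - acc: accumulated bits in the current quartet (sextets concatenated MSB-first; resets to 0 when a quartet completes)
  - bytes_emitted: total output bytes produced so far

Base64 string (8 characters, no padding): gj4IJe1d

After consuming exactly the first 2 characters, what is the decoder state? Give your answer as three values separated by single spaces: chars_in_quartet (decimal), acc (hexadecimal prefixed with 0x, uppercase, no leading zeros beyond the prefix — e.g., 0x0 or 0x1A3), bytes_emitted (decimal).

Answer: 2 0x823 0

Derivation:
After char 0 ('g'=32): chars_in_quartet=1 acc=0x20 bytes_emitted=0
After char 1 ('j'=35): chars_in_quartet=2 acc=0x823 bytes_emitted=0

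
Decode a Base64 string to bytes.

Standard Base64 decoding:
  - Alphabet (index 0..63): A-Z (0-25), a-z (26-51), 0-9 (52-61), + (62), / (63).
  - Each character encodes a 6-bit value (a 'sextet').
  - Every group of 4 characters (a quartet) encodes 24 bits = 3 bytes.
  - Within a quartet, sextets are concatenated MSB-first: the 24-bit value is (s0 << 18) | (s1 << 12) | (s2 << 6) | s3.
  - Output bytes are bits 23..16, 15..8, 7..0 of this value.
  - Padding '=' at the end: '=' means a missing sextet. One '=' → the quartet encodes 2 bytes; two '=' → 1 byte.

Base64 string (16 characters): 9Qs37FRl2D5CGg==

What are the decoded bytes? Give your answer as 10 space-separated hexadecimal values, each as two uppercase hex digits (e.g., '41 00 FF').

After char 0 ('9'=61): chars_in_quartet=1 acc=0x3D bytes_emitted=0
After char 1 ('Q'=16): chars_in_quartet=2 acc=0xF50 bytes_emitted=0
After char 2 ('s'=44): chars_in_quartet=3 acc=0x3D42C bytes_emitted=0
After char 3 ('3'=55): chars_in_quartet=4 acc=0xF50B37 -> emit F5 0B 37, reset; bytes_emitted=3
After char 4 ('7'=59): chars_in_quartet=1 acc=0x3B bytes_emitted=3
After char 5 ('F'=5): chars_in_quartet=2 acc=0xEC5 bytes_emitted=3
After char 6 ('R'=17): chars_in_quartet=3 acc=0x3B151 bytes_emitted=3
After char 7 ('l'=37): chars_in_quartet=4 acc=0xEC5465 -> emit EC 54 65, reset; bytes_emitted=6
After char 8 ('2'=54): chars_in_quartet=1 acc=0x36 bytes_emitted=6
After char 9 ('D'=3): chars_in_quartet=2 acc=0xD83 bytes_emitted=6
After char 10 ('5'=57): chars_in_quartet=3 acc=0x360F9 bytes_emitted=6
After char 11 ('C'=2): chars_in_quartet=4 acc=0xD83E42 -> emit D8 3E 42, reset; bytes_emitted=9
After char 12 ('G'=6): chars_in_quartet=1 acc=0x6 bytes_emitted=9
After char 13 ('g'=32): chars_in_quartet=2 acc=0x1A0 bytes_emitted=9
Padding '==': partial quartet acc=0x1A0 -> emit 1A; bytes_emitted=10

Answer: F5 0B 37 EC 54 65 D8 3E 42 1A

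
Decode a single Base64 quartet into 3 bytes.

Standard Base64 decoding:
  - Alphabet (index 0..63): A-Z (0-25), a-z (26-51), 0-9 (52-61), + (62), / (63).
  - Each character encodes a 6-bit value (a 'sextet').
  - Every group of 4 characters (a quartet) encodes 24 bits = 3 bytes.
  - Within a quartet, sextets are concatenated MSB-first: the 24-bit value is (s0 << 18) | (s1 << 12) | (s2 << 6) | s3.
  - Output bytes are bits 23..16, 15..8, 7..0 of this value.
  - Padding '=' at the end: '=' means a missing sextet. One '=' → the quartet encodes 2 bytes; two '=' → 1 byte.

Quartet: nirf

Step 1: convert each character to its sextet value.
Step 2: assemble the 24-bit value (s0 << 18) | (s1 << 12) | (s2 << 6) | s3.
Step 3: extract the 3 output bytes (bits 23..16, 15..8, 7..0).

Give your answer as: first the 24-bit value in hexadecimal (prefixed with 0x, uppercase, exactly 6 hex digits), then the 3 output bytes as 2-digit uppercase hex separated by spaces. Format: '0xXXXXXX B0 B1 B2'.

Sextets: n=39, i=34, r=43, f=31
24-bit: (39<<18) | (34<<12) | (43<<6) | 31
      = 0x9C0000 | 0x022000 | 0x000AC0 | 0x00001F
      = 0x9E2ADF
Bytes: (v>>16)&0xFF=9E, (v>>8)&0xFF=2A, v&0xFF=DF

Answer: 0x9E2ADF 9E 2A DF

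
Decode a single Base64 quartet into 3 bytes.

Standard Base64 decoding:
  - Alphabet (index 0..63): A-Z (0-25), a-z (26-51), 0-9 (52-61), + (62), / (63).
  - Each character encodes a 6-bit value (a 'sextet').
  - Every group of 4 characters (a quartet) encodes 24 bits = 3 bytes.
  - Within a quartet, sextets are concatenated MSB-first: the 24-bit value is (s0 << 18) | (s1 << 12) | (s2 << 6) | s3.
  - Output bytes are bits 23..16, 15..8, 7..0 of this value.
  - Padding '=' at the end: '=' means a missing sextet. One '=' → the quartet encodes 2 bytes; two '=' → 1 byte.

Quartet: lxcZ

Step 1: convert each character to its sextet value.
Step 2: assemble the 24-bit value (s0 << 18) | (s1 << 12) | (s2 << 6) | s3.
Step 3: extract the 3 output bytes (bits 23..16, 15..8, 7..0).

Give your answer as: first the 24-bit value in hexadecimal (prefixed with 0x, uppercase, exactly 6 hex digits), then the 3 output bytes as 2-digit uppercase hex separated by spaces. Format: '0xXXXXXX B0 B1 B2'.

Sextets: l=37, x=49, c=28, Z=25
24-bit: (37<<18) | (49<<12) | (28<<6) | 25
      = 0x940000 | 0x031000 | 0x000700 | 0x000019
      = 0x971719
Bytes: (v>>16)&0xFF=97, (v>>8)&0xFF=17, v&0xFF=19

Answer: 0x971719 97 17 19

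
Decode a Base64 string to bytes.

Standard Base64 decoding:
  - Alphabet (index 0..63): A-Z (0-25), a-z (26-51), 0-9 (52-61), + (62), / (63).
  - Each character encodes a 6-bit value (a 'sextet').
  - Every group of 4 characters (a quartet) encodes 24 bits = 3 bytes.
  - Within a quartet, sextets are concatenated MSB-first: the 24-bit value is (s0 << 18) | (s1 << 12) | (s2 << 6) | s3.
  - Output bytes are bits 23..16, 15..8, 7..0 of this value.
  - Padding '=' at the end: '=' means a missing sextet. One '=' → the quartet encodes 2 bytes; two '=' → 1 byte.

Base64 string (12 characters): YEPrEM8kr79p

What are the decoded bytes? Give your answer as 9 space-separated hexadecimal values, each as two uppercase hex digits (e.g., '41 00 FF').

Answer: 60 43 EB 10 CF 24 AF BF 69

Derivation:
After char 0 ('Y'=24): chars_in_quartet=1 acc=0x18 bytes_emitted=0
After char 1 ('E'=4): chars_in_quartet=2 acc=0x604 bytes_emitted=0
After char 2 ('P'=15): chars_in_quartet=3 acc=0x1810F bytes_emitted=0
After char 3 ('r'=43): chars_in_quartet=4 acc=0x6043EB -> emit 60 43 EB, reset; bytes_emitted=3
After char 4 ('E'=4): chars_in_quartet=1 acc=0x4 bytes_emitted=3
After char 5 ('M'=12): chars_in_quartet=2 acc=0x10C bytes_emitted=3
After char 6 ('8'=60): chars_in_quartet=3 acc=0x433C bytes_emitted=3
After char 7 ('k'=36): chars_in_quartet=4 acc=0x10CF24 -> emit 10 CF 24, reset; bytes_emitted=6
After char 8 ('r'=43): chars_in_quartet=1 acc=0x2B bytes_emitted=6
After char 9 ('7'=59): chars_in_quartet=2 acc=0xAFB bytes_emitted=6
After char 10 ('9'=61): chars_in_quartet=3 acc=0x2BEFD bytes_emitted=6
After char 11 ('p'=41): chars_in_quartet=4 acc=0xAFBF69 -> emit AF BF 69, reset; bytes_emitted=9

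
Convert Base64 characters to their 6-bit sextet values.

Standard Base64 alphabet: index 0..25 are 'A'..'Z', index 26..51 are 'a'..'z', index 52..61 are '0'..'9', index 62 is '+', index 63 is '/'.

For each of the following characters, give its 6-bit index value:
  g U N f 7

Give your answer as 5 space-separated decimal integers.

'g': a..z range, 26 + ord('g') − ord('a') = 32
'U': A..Z range, ord('U') − ord('A') = 20
'N': A..Z range, ord('N') − ord('A') = 13
'f': a..z range, 26 + ord('f') − ord('a') = 31
'7': 0..9 range, 52 + ord('7') − ord('0') = 59

Answer: 32 20 13 31 59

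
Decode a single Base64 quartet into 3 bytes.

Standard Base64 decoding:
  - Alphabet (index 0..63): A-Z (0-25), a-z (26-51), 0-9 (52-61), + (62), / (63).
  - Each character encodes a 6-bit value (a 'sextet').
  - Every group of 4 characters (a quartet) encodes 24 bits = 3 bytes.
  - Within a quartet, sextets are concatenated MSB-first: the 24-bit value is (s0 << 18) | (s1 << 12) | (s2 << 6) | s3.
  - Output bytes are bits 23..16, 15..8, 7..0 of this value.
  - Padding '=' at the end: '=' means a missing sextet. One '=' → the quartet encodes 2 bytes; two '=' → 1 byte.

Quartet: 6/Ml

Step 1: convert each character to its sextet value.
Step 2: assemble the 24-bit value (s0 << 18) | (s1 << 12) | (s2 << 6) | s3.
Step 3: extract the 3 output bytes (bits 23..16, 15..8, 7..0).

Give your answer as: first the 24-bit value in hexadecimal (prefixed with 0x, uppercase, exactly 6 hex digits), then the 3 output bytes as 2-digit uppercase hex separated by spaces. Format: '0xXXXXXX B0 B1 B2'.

Sextets: 6=58, /=63, M=12, l=37
24-bit: (58<<18) | (63<<12) | (12<<6) | 37
      = 0xE80000 | 0x03F000 | 0x000300 | 0x000025
      = 0xEBF325
Bytes: (v>>16)&0xFF=EB, (v>>8)&0xFF=F3, v&0xFF=25

Answer: 0xEBF325 EB F3 25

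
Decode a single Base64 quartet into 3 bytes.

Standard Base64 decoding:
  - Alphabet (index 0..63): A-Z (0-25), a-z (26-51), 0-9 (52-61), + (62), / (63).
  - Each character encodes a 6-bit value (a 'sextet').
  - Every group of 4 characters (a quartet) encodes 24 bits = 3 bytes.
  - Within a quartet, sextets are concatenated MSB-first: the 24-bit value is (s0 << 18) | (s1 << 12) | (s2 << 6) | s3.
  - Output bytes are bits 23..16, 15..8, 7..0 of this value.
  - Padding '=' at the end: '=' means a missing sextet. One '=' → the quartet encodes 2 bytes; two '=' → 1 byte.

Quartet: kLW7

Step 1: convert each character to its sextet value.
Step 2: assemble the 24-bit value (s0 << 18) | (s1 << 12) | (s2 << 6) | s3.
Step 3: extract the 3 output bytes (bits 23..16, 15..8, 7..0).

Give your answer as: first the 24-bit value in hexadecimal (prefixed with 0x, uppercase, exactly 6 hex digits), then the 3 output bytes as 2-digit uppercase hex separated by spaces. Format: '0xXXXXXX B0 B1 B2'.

Sextets: k=36, L=11, W=22, 7=59
24-bit: (36<<18) | (11<<12) | (22<<6) | 59
      = 0x900000 | 0x00B000 | 0x000580 | 0x00003B
      = 0x90B5BB
Bytes: (v>>16)&0xFF=90, (v>>8)&0xFF=B5, v&0xFF=BB

Answer: 0x90B5BB 90 B5 BB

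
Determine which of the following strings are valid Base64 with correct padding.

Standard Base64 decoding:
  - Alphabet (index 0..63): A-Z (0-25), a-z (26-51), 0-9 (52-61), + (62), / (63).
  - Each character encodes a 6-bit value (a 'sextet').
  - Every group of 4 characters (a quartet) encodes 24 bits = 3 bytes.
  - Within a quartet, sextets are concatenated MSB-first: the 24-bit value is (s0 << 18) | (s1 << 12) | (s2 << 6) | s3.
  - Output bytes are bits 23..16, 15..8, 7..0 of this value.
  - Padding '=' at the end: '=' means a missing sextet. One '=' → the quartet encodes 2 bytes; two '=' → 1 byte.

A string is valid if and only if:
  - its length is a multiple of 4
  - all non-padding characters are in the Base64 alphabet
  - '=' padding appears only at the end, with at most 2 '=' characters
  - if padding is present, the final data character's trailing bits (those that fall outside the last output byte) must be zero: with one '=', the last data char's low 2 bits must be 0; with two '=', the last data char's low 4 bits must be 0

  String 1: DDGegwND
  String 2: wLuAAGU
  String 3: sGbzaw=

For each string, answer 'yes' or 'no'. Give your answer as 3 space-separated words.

String 1: 'DDGegwND' → valid
String 2: 'wLuAAGU' → invalid (len=7 not mult of 4)
String 3: 'sGbzaw=' → invalid (len=7 not mult of 4)

Answer: yes no no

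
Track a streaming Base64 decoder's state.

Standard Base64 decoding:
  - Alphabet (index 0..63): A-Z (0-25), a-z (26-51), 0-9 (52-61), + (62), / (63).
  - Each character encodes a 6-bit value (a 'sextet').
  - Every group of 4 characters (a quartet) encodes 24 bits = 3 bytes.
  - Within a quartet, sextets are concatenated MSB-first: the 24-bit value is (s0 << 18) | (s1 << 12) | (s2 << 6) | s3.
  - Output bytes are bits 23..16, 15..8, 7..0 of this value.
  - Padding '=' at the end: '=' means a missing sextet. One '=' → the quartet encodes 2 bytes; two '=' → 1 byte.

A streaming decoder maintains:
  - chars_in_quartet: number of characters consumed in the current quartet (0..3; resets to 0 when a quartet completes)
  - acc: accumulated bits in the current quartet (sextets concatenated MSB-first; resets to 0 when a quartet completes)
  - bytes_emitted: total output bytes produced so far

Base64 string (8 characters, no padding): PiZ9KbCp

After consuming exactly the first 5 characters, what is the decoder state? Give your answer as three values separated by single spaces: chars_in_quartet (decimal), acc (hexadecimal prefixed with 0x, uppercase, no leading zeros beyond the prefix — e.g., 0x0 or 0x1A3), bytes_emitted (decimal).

Answer: 1 0xA 3

Derivation:
After char 0 ('P'=15): chars_in_quartet=1 acc=0xF bytes_emitted=0
After char 1 ('i'=34): chars_in_quartet=2 acc=0x3E2 bytes_emitted=0
After char 2 ('Z'=25): chars_in_quartet=3 acc=0xF899 bytes_emitted=0
After char 3 ('9'=61): chars_in_quartet=4 acc=0x3E267D -> emit 3E 26 7D, reset; bytes_emitted=3
After char 4 ('K'=10): chars_in_quartet=1 acc=0xA bytes_emitted=3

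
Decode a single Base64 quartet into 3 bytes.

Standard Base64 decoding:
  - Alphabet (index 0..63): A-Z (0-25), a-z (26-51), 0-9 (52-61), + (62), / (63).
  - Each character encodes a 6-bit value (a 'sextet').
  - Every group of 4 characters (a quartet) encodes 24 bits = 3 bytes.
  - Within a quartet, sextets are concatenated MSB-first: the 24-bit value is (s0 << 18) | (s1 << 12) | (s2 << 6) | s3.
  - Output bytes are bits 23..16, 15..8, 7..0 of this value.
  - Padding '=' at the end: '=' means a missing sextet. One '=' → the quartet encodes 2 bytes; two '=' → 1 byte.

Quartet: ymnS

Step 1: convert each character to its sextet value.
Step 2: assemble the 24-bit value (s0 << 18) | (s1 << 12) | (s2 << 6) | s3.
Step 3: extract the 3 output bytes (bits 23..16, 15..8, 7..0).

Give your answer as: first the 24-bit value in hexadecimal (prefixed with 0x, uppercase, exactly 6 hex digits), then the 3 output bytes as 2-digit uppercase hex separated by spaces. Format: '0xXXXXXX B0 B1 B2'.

Sextets: y=50, m=38, n=39, S=18
24-bit: (50<<18) | (38<<12) | (39<<6) | 18
      = 0xC80000 | 0x026000 | 0x0009C0 | 0x000012
      = 0xCA69D2
Bytes: (v>>16)&0xFF=CA, (v>>8)&0xFF=69, v&0xFF=D2

Answer: 0xCA69D2 CA 69 D2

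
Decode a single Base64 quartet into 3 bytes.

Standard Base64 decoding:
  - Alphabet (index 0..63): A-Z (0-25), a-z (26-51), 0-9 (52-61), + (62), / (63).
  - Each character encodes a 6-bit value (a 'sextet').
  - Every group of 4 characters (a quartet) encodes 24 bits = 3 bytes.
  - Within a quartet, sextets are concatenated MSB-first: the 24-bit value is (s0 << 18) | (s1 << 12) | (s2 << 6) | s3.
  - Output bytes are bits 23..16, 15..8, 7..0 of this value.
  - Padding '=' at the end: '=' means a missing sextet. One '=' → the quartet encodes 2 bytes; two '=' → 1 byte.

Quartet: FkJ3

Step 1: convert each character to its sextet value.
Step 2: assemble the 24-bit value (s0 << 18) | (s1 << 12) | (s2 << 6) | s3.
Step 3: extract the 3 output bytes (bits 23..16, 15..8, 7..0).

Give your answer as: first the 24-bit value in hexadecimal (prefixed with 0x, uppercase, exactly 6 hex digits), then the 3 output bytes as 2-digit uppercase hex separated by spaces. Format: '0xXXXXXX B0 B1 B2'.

Answer: 0x164277 16 42 77

Derivation:
Sextets: F=5, k=36, J=9, 3=55
24-bit: (5<<18) | (36<<12) | (9<<6) | 55
      = 0x140000 | 0x024000 | 0x000240 | 0x000037
      = 0x164277
Bytes: (v>>16)&0xFF=16, (v>>8)&0xFF=42, v&0xFF=77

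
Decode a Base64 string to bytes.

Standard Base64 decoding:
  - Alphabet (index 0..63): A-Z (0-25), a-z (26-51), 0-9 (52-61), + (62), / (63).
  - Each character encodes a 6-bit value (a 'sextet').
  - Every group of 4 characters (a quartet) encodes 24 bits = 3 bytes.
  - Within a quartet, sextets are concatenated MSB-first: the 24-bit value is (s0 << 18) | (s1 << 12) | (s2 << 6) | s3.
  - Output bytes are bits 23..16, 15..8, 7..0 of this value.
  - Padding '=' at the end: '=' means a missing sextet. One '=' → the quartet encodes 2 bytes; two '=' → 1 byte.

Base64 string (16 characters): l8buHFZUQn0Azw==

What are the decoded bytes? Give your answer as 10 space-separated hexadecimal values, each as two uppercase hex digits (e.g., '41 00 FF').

Answer: 97 C6 EE 1C 56 54 42 7D 00 CF

Derivation:
After char 0 ('l'=37): chars_in_quartet=1 acc=0x25 bytes_emitted=0
After char 1 ('8'=60): chars_in_quartet=2 acc=0x97C bytes_emitted=0
After char 2 ('b'=27): chars_in_quartet=3 acc=0x25F1B bytes_emitted=0
After char 3 ('u'=46): chars_in_quartet=4 acc=0x97C6EE -> emit 97 C6 EE, reset; bytes_emitted=3
After char 4 ('H'=7): chars_in_quartet=1 acc=0x7 bytes_emitted=3
After char 5 ('F'=5): chars_in_quartet=2 acc=0x1C5 bytes_emitted=3
After char 6 ('Z'=25): chars_in_quartet=3 acc=0x7159 bytes_emitted=3
After char 7 ('U'=20): chars_in_quartet=4 acc=0x1C5654 -> emit 1C 56 54, reset; bytes_emitted=6
After char 8 ('Q'=16): chars_in_quartet=1 acc=0x10 bytes_emitted=6
After char 9 ('n'=39): chars_in_quartet=2 acc=0x427 bytes_emitted=6
After char 10 ('0'=52): chars_in_quartet=3 acc=0x109F4 bytes_emitted=6
After char 11 ('A'=0): chars_in_quartet=4 acc=0x427D00 -> emit 42 7D 00, reset; bytes_emitted=9
After char 12 ('z'=51): chars_in_quartet=1 acc=0x33 bytes_emitted=9
After char 13 ('w'=48): chars_in_quartet=2 acc=0xCF0 bytes_emitted=9
Padding '==': partial quartet acc=0xCF0 -> emit CF; bytes_emitted=10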